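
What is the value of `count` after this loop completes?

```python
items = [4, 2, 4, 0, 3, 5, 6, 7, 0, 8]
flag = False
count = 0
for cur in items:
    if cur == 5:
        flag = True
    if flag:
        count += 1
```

Count elements after first 5 in [4, 2, 4, 0, 3, 5, 6, 7, 0, 8]
`count` takes the values: 0 → 1 → 2 → 3 → 4 → 5

Answer: 5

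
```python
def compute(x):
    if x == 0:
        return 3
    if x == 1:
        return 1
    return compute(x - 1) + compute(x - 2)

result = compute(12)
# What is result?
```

Build up from base cases: compute(0)=3, compute(1)=1, compute(2)=4, compute(3)=5, compute(4)=9, compute(5)=14, compute(6)=23, ..., compute(12)=411

Answer: 411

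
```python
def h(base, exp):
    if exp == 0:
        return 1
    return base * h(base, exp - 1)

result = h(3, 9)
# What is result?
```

h(3, 9) = 3 * 3 * 3 * 3 * 3 * 3 * 3 * 3 * 3 = 19683

Answer: 19683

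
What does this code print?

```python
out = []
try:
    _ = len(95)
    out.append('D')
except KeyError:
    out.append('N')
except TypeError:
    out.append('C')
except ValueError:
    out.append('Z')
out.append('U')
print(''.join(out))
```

Execution trace: 'C' (except TypeError) → 'U' (after the try/except). Output: CU

Answer: CU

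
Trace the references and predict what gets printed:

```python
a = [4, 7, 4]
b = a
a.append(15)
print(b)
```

Key concept: basic list aliasing.
Step by step:
`a = [4, 7, 4]` → a = [4, 7, 4]
`b = a` → b = [4, 7, 4] (same object as a)
`a.append(15)` → a = [4, 7, 4, 15] (same object as b); b = [4, 7, 4, 15] (same object as a)
`print(b)` → prints [4, 7, 4, 15]

Answer: [4, 7, 4, 15]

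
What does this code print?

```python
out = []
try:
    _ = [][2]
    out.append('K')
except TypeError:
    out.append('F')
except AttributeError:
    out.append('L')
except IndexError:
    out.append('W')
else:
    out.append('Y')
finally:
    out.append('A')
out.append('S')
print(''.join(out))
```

Execution trace: 'W' (except IndexError) → 'A' (finally) → 'S' (after the try/except). Output: WAS

Answer: WAS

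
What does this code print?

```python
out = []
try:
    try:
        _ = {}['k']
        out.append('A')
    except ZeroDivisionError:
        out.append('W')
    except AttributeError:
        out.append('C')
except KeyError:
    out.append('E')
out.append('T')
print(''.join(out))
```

Execution trace: 'E' (outer except KeyError) → 'T' (after the try/except). Output: ET

Answer: ET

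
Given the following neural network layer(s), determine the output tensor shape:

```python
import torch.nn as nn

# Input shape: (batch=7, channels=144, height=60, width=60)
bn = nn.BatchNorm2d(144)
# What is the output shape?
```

Input: (7, 144, 60, 60) -> Output: (7, 144, 60, 60)

Answer: (7, 144, 60, 60)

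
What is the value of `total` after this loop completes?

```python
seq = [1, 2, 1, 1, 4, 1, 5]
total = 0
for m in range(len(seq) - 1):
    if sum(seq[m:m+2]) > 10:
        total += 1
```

Count windows with sum > 10
`total` takes the values: 0

Answer: 0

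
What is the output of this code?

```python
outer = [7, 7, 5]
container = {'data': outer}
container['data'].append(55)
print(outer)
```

Key concept: dict holds reference to list.
Step by step:
`outer = [7, 7, 5]` → outer = [7, 7, 5]
`container = {'data': outer}` → container = {'data': [7, 7, 5]}
`container['data'].append(55)` → outer = [7, 7, 5, 55]; container = {'data': [7, 7, 5, 55]}
`print(outer)` → prints [7, 7, 5, 55]

Answer: [7, 7, 5, 55]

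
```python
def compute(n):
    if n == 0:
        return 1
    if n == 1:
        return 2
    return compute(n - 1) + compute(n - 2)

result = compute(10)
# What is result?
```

Build up from base cases: compute(0)=1, compute(1)=2, compute(2)=3, compute(3)=5, compute(4)=8, compute(5)=13, compute(6)=21, ..., compute(10)=144

Answer: 144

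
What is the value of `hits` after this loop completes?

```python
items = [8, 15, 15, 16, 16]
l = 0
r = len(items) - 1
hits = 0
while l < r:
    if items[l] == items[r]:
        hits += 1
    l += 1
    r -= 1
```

Count matching pairs from ends
`hits` takes the values: 0

Answer: 0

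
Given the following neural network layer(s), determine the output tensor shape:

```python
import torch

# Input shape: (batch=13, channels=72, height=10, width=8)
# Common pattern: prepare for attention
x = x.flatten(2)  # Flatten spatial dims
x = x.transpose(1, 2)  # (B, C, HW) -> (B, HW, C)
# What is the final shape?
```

Input: (13, 72, 10, 8) -> after flatten(2): (13, 72, 80) -> Output: (13, 80, 72)

Answer: (13, 80, 72)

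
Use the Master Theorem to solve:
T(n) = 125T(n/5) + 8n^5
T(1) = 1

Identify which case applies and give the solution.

a=125, b=5, f(n)=8n^5. log_5(125) = 3. Since c=5 > 3 and the regularity condition holds (125(n/5)^5 = (125/5^5)n^5 with 125/5^5 < 1), Case 3 applies: T(n) = Θ(f(n)) = O(n^5).

Answer: O(n^5) - Case 3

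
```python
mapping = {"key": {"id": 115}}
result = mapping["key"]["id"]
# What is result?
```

Trace:
`mapping = {"key": {"id": 115}}` → mapping = {'key': {'id': 115}}
`result = mapping["key"]["id"]` → result = 115
So result = 115

Answer: 115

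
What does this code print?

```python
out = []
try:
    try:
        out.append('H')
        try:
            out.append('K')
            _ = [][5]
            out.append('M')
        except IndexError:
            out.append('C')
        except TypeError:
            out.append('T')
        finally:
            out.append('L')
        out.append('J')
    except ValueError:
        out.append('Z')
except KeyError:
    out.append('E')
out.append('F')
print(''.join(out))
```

Execution trace: 'H' (try body) → 'K' (inner try body) → 'C' (inner except IndexError) → 'L' (inner finally) → 'J' (try body, no exception) → 'F' (after the try/except). Output: HKCLJF

Answer: HKCLJF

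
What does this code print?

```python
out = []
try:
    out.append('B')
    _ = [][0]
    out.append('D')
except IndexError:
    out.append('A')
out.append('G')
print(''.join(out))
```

Execution trace: 'B' (try body) → 'A' (except IndexError) → 'G' (after the try/except). Output: BAG

Answer: BAG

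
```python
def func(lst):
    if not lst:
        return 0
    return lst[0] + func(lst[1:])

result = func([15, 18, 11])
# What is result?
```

15 + 18 + 11 + 0 = 44

Answer: 44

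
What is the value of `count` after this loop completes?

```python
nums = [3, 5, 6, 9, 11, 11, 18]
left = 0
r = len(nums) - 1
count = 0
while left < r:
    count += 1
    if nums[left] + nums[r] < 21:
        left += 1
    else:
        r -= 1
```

Steps to find pair summing to 21
`count` takes the values: 0 → 1 → 2 → 3 → 4 → 5 → 6

Answer: 6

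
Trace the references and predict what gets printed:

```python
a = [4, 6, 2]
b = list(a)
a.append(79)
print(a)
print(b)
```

Key concept: list() constructor creates copy.
Step by step:
`a = [4, 6, 2]` → a = [4, 6, 2]
`b = list(a)` → b = [4, 6, 2]
`a.append(79)` → a = [4, 6, 2, 79]
`print(a)` → prints [4, 6, 2, 79]
`print(b)` → prints [4, 6, 2]

Answer:
[4, 6, 2, 79]
[4, 6, 2]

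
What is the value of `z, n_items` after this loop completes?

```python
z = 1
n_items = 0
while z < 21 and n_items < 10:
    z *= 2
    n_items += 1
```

Double until >= 21 or 10 iterations
`z, n_items` takes the values: (1, 0) → (2, 0) → (2, 1) → (4, 1) → (4, 2) → (8, 2) → (8, 3) → (16, 3) → (16, 4) → (32, 4) → (32, 5)

Answer: 32, 5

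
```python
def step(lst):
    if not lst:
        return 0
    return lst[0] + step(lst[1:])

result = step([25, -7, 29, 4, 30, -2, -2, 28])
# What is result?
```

25 + (-7) + 29 + 4 + 30 + (-2) + (-2) + 28 + 0 = 105

Answer: 105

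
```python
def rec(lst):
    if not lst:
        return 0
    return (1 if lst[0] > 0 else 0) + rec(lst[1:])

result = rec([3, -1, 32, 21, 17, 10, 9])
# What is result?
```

Count of positive elements in [3, -1, 32, 21, 17, 10, 9] = 6

Answer: 6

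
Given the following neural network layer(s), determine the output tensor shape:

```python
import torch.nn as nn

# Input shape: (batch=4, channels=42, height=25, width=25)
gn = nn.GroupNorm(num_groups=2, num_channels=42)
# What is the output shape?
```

Input: (4, 42, 25, 25) -> Output: (4, 42, 25, 25)

Answer: (4, 42, 25, 25)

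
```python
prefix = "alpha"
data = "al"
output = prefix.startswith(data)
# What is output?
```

Trace:
`prefix = "alpha"` → prefix = 'alpha'
`data = "al"` → data = 'al'
`output = prefix.startswith(data)` → output = True
So output = True

Answer: True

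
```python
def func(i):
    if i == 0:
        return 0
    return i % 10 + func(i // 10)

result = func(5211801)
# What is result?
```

Sum of digits of 5211801: 1 + 0 + 8 + 1 + 1 + 2 + 5 = 18

Answer: 18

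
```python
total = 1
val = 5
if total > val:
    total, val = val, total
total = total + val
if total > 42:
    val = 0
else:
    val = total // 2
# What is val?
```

Trace:
`total = 1` → total = 1
`val = 5` → val = 5
`if total > val: ...` → total > val is False → no variable changes
`total = total + val` → total = 6
`if total > 42: ...` → total > 42 is False, take else branch → val = 3
So val = 3

Answer: 3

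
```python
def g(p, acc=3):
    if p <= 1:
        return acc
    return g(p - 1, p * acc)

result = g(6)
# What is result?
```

Accumulator trace (n, acc): (6, 3) -> (5, 18) -> (4, 90) -> (3, 360) -> (2, 1080) -> (1, 2160) -> return 2160

Answer: 2160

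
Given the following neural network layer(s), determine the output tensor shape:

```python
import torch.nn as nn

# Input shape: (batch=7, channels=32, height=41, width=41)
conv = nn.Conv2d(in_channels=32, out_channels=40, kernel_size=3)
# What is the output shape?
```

Input: (7, 32, 41, 41) -> Output: (7, 40, 39, 39)

Answer: (7, 40, 39, 39)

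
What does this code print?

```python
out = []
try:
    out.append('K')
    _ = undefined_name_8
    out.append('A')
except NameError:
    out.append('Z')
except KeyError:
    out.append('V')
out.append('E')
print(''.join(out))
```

Execution trace: 'K' (try body) → 'Z' (except NameError) → 'E' (after the try/except). Output: KZE

Answer: KZE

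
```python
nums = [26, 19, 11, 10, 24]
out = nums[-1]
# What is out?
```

Trace:
`nums = [26, 19, 11, 10, 24]` → nums = [26, 19, 11, 10, 24]
`out = nums[-1]` → out = 24
So out = 24

Answer: 24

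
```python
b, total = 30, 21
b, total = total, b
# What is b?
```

Trace:
`b, total = 30, 21` → b = 30; total = 21
`b, total = total, b` → b = 21; total = 30
So b = 21

Answer: 21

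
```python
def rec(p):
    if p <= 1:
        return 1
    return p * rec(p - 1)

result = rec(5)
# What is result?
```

rec(5) = 5 * 4 * 3 * 2 * 1 = 120

Answer: 120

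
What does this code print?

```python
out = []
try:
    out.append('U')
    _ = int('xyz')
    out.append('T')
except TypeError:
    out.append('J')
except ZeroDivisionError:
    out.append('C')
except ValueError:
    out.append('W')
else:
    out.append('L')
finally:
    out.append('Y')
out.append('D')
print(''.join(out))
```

Execution trace: 'U' (try body) → 'W' (except ValueError) → 'Y' (finally) → 'D' (after the try/except). Output: UWYD

Answer: UWYD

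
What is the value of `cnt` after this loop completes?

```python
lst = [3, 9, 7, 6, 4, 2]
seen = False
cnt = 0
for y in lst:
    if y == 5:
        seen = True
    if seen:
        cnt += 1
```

Count elements after first 5 in [3, 9, 7, 6, 4, 2]
`cnt` takes the values: 0

Answer: 0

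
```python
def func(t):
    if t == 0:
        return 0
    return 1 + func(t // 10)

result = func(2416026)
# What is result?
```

Count of digits of 2416026: 7

Answer: 7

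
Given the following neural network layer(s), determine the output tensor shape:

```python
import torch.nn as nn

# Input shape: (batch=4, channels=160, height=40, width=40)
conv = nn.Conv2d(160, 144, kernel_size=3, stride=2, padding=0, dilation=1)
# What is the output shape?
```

Input: (4, 160, 40, 40) -> Output: (4, 144, 19, 19)

Answer: (4, 144, 19, 19)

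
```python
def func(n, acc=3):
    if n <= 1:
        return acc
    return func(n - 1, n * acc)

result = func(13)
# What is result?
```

Accumulator trace (n, acc): (13, 3) -> (12, 39) -> (11, 468) -> (10, 5148) -> (9, 51480) -> (8, 463320) -> (7, 3706560) -> (6, 25945920) -> (5, 155675520) -> (4, 778377600) -> (3, 3113510400) -> (2, 9340531200) -> (1, 18681062400) -> return 18681062400

Answer: 18681062400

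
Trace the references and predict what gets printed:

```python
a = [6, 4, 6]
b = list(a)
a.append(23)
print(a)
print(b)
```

Key concept: list() constructor creates copy.
Step by step:
`a = [6, 4, 6]` → a = [6, 4, 6]
`b = list(a)` → b = [6, 4, 6]
`a.append(23)` → a = [6, 4, 6, 23]
`print(a)` → prints [6, 4, 6, 23]
`print(b)` → prints [6, 4, 6]

Answer:
[6, 4, 6, 23]
[6, 4, 6]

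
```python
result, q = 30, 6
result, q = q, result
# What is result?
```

Trace:
`result, q = 30, 6` → result = 30; q = 6
`result, q = q, result` → result = 6; q = 30
So result = 6

Answer: 6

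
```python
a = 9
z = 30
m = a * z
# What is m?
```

Trace:
`a = 9` → a = 9
`z = 30` → z = 30
`m = a * z` → m = 270
So m = 270

Answer: 270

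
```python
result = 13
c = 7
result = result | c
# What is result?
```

Trace:
`result = 13` → result = 13
`c = 7` → c = 7
`result = result | c` → result = 15
So result = 15

Answer: 15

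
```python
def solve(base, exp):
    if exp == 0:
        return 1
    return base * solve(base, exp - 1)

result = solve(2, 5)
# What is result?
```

solve(2, 5) = 2 * 2 * 2 * 2 * 2 = 32

Answer: 32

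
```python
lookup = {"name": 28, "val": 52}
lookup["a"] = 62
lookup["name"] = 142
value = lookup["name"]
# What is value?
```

Trace:
`lookup = {"name": 28, "val": 52}` → lookup = {'name': 28, 'val': 52}
`lookup["a"] = 62` → lookup = {'name': 28, 'val': 52, 'a': 62}
`lookup["name"] = 142` → lookup = {'name': 142, 'val': 52, 'a': 62}
`value = lookup["name"]` → value = 142
So value = 142

Answer: 142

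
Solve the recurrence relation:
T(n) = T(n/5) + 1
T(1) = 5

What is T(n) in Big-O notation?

Each step divides n by 5 and adds 1. After log_5(n) steps we reach T(1)=5. So T(n) = 1·log_5(n) + 5 = O(log n).

Answer: O(log n)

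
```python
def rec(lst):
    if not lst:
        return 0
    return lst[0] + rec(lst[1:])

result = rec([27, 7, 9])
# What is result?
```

27 + 7 + 9 + 0 = 43

Answer: 43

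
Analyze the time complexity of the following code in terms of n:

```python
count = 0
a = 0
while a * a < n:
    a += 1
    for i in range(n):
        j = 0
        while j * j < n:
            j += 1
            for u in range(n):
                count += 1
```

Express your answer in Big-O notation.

Each loop level contributes: √n × n × √n × n. Multiplying the contributions gives O(n^3).

Answer: O(n^3)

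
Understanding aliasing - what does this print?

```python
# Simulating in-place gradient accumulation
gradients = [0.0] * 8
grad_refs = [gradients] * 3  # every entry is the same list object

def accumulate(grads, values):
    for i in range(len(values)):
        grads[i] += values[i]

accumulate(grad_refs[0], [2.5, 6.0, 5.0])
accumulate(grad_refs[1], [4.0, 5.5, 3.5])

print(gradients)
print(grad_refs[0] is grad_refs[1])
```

Key concept: gradient accumulation aliasing.
Step by step:
`gradients = [0.0] * 8` → gradients = [0.0, 0.0, 0.0, 0.0, 0.0, 0.0, 0.0, 0.0]
`grad_refs = [gradients] * 3` → grad_refs = [[0.0, 0.0, 0.0, 0.0, 0.0, 0.0, 0.0, 0.0], [0.0, 0.0, 0.0, 0.0, 0.0, 0.0, 0.0, 0.0], [0.0, 0.0, 0.0, 0.0, 0.0, 0.0, 0.0, 0.0]]
`accumulate(grad_refs[0], [2.5, 6.0, 5.0])` → gradients = [2.5, 6.0, 5.0, 0.0, 0.0, 0.0, 0.0, 0.0]; grad_refs = [[2.5, 6.0, 5.0, 0.0, 0.0, 0.0, 0.0, 0.0], [2.5, 6.0, 5.0, 0.0, 0.0, 0.0, 0.0, 0.0], [2.5, 6.0, 5.0, 0.0, 0.0, 0.0, 0.0, 0.0]]
`accumulate(grad_refs[1], [4.0, 5.5, 3.5])` → gradients = [6.5, 11.5, 8.5, 0.0, 0.0, 0.0, 0.0, 0.0]; grad_refs = [[6.5, 11.5, 8.5, 0.0, 0.0, 0.0, 0.0, 0.0], [6.5, 11.5, 8.5, 0.0, 0.0, 0.0, 0.0, 0.0], [6.5, 11.5, 8.5, 0.0, 0.0, 0.0, 0.0, 0.0]]
`print(gradients)` → prints [6.5, 11.5, 8.5, 0.0, 0.0, 0.0, 0.0, 0.0]
`print(grad_refs[0] is grad_refs[1])` → prints True

Answer:
[6.5, 11.5, 8.5, 0.0, 0.0, 0.0, 0.0, 0.0]
True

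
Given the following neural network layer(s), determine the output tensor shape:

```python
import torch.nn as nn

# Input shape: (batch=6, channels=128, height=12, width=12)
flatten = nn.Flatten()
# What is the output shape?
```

Input: (6, 128, 12, 12) -> Output: (6, 18432)

Answer: (6, 18432)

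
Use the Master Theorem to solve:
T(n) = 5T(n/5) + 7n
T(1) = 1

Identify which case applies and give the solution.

a=5, b=5, f(n)=7n. log_5(5) = 1. Since c=1 = 1, Case 2 applies: T(n) = Θ(n^log_b(a) · log n) = O(n log n).

Answer: O(n log n) - Case 2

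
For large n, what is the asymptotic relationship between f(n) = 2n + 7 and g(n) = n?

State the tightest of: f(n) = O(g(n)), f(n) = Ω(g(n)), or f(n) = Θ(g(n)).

2n + 7 vs n: f(n) = Θ(g(n)) — they are asymptotically equivalent (constant factors don't affect Θ).

Answer: f(n) = Θ(g(n)) — they are asymptotically equivalent (constant factors don't affect Θ).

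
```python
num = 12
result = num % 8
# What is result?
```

Trace:
`num = 12` → num = 12
`result = num % 8` → result = 4
So result = 4

Answer: 4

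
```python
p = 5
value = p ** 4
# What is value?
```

Trace:
`p = 5` → p = 5
`value = p ** 4` → value = 625
So value = 625

Answer: 625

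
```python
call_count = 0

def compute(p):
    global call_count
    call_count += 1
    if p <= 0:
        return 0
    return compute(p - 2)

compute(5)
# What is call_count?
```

Linear recursion stepping by 2: 4 calls from p=5 down to ≤0.

Answer: 4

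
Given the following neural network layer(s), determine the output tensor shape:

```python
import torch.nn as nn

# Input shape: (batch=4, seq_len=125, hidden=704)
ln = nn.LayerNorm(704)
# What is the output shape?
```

Input: (4, 125, 704) -> Output: (4, 125, 704)

Answer: (4, 125, 704)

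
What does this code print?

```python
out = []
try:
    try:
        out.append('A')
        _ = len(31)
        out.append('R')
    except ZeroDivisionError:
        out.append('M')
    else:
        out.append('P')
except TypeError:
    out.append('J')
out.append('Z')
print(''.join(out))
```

Execution trace: 'A' (try body) → 'J' (outer except TypeError) → 'Z' (after the try/except). Output: AJZ

Answer: AJZ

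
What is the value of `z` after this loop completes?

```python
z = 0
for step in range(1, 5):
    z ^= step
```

XOR of 1 to 4
`z` takes the values: 0 → 1 → 3 → 0 → 4

Answer: 4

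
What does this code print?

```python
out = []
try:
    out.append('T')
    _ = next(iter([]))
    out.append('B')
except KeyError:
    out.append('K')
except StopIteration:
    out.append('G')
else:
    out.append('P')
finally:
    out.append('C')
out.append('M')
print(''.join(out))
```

Execution trace: 'T' (try body) → 'G' (except StopIteration) → 'C' (finally) → 'M' (after the try/except). Output: TGCM

Answer: TGCM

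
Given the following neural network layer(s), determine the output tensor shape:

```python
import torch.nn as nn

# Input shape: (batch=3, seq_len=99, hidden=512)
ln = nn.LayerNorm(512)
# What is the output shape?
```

Input: (3, 99, 512) -> Output: (3, 99, 512)

Answer: (3, 99, 512)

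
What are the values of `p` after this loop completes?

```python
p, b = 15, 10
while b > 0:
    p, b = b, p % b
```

GCD of 15 and 10
`p` takes the values: 15 → 10 → 5

Answer: 5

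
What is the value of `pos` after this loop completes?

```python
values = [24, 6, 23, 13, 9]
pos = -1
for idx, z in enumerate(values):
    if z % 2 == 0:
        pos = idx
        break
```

First even number index in [24, 6, 23, 13, 9]
`pos` takes the values: -1 → 0

Answer: 0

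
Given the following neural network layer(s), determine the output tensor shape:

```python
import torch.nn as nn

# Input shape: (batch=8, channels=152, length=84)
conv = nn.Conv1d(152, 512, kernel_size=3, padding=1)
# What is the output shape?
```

Input: (8, 152, 84) -> Output: (8, 512, 84)

Answer: (8, 512, 84)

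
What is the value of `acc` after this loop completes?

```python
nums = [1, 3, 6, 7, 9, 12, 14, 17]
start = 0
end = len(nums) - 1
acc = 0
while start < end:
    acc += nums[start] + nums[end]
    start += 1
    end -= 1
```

Sum of pairs from ends
`acc` takes the values: 0 → 18 → 35 → 53 → 69

Answer: 69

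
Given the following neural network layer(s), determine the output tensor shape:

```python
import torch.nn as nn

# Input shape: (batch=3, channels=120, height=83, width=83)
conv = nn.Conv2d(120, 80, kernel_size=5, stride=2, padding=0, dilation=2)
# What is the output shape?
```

Input: (3, 120, 83, 83) -> Output: (3, 80, 38, 38)

Answer: (3, 80, 38, 38)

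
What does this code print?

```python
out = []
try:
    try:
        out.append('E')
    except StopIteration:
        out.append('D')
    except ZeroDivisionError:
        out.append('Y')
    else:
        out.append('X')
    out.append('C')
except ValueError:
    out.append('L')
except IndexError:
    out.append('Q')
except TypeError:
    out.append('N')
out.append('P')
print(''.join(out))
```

Execution trace: 'E' (inner try body, no exception) → 'X' (inner else) → 'C' (try body, no exception) → 'P' (after the try/except). Output: EXCP

Answer: EXCP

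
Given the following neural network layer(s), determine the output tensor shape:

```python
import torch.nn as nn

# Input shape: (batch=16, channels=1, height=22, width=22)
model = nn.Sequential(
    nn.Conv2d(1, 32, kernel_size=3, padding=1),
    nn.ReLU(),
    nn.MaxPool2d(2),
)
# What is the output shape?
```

Input: (16, 1, 22, 22) -> after Conv2d: (16, 32, 22, 22) -> after ReLU: (16, 32, 22, 22) -> Output: (16, 32, 11, 11)

Answer: (16, 32, 11, 11)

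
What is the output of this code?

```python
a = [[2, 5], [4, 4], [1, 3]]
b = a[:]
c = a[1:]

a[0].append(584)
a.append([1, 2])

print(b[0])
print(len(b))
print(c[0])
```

Key concept: slice with nested mutation.
Step by step:
`a = [[2, 5], [4, 4], [1, 3]]` → a = [[2, 5], [4, 4], [1, 3]]
`b = a[:]` → b = [[2, 5], [4, 4], [1, 3]]
`c = a[1:]` → c = [[4, 4], [1, 3]]
`a[0].append(584)` → a = [[2, 5, 584], [4, 4], [1, 3]]; b = [[2, 5, 584], [4, 4], [1, 3]]
`a.append([1, 2])` → a = [[2, 5, 584], [4, 4], [1, 3], [1, 2]]
`print(b[0])` → prints [2, 5, 584]
`print(len(b))` → prints 3
`print(c[0])` → prints [4, 4]

Answer:
[2, 5, 584]
3
[4, 4]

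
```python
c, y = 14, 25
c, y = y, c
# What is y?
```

Trace:
`c, y = 14, 25` → c = 14; y = 25
`c, y = y, c` → c = 25; y = 14
So y = 14

Answer: 14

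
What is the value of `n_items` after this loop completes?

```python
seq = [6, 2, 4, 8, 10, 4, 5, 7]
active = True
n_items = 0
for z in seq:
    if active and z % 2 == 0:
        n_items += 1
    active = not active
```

Count even values at even positions
`n_items` takes the values: 0 → 1 → 2 → 3

Answer: 3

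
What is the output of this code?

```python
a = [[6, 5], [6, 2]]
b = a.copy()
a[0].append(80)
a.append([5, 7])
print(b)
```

Key concept: shallow copy with nested lists.
Step by step:
`a = [[6, 5], [6, 2]]` → a = [[6, 5], [6, 2]]
`b = a.copy()` → b = [[6, 5], [6, 2]]
`a[0].append(80)` → a = [[6, 5, 80], [6, 2]]; b = [[6, 5, 80], [6, 2]]
`a.append([5, 7])` → a = [[6, 5, 80], [6, 2], [5, 7]]
`print(b)` → prints [[6, 5, 80], [6, 2]]

Answer: [[6, 5, 80], [6, 2]]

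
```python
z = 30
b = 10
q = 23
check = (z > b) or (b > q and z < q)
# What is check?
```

Trace:
`z = 30` → z = 30
`b = 10` → b = 10
`q = 23` → q = 23
`check = (z > b) or (b > q and z < q)` → check = True
So check = True

Answer: True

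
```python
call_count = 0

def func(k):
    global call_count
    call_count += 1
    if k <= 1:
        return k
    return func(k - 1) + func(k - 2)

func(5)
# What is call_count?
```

Calls(k) = 1 + Calls(k-1) + Calls(k-2); Calls(0)=Calls(1)=1. For k=5 this gives 15.

Answer: 15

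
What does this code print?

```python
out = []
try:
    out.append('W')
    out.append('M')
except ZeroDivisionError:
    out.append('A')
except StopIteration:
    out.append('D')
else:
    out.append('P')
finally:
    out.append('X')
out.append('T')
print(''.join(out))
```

Execution trace: 'W' (try body) → 'M' (try body, no exception) → 'P' (else) → 'X' (finally) → 'T' (after the try/except). Output: WMPXT

Answer: WMPXT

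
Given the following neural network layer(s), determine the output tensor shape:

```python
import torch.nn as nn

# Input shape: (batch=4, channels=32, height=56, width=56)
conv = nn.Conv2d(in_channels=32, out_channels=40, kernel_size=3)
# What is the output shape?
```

Input: (4, 32, 56, 56) -> Output: (4, 40, 54, 54)

Answer: (4, 40, 54, 54)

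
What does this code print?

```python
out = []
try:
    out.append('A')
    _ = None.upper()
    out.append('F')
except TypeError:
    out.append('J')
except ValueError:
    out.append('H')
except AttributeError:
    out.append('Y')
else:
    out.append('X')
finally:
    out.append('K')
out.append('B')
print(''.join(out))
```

Execution trace: 'A' (try body) → 'Y' (except AttributeError) → 'K' (finally) → 'B' (after the try/except). Output: AYKB

Answer: AYKB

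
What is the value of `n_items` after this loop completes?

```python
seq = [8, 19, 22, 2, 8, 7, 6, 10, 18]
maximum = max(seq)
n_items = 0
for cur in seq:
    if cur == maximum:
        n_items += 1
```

Count of max value 22 in [8, 19, 22, 2, 8, 7, 6, 10, 18]
`n_items` takes the values: 0 → 1

Answer: 1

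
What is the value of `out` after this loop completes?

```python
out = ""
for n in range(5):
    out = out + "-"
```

Repeat '-' 5 times
`out` takes the values: "" → "-" → "--" → "---" → "----" → "-----"

Answer: "-----"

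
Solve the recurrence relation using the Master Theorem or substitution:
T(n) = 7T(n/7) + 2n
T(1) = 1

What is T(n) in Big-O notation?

By Master Theorem: a=7, b=7, f(n)=2n. Since log_7(7) = 1 and f(n) = Θ(n^1), Case 2 applies. T(n) = O(n log n).

Answer: O(n log n)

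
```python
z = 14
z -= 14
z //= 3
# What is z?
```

Trace:
`z = 14` → z = 14
`z -= 14` → z = 0
`z //= 3` → z = 0
So z = 0

Answer: 0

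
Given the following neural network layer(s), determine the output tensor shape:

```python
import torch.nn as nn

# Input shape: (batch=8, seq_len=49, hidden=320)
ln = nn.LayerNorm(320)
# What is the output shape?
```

Input: (8, 49, 320) -> Output: (8, 49, 320)

Answer: (8, 49, 320)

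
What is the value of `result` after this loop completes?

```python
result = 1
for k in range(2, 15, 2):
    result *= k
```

Product of even numbers 2 to 14
`result` takes the values: 1 → 2 → 8 → 48 → 384 → 3840 → 46080 → 645120

Answer: 645120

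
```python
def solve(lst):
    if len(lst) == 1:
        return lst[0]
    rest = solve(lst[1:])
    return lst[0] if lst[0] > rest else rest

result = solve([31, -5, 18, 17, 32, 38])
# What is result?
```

Recursive max over [31, -5, 18, 17, 32, 38] = 38

Answer: 38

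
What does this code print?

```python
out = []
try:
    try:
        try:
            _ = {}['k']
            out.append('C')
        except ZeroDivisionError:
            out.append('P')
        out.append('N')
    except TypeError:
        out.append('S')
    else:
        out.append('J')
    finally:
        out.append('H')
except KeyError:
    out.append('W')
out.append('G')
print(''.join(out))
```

Execution trace: 'H' (finally) → 'W' (outer except KeyError) → 'G' (after the try/except). Output: HWG

Answer: HWG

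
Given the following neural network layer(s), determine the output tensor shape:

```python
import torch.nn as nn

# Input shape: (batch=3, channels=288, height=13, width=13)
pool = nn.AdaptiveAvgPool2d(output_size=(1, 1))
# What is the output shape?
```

Input: (3, 288, 13, 13) -> Output: (3, 288, 1, 1)

Answer: (3, 288, 1, 1)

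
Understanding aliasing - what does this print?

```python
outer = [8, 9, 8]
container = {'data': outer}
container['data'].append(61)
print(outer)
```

Key concept: dict holds reference to list.
Step by step:
`outer = [8, 9, 8]` → outer = [8, 9, 8]
`container = {'data': outer}` → container = {'data': [8, 9, 8]}
`container['data'].append(61)` → outer = [8, 9, 8, 61]; container = {'data': [8, 9, 8, 61]}
`print(outer)` → prints [8, 9, 8, 61]

Answer: [8, 9, 8, 61]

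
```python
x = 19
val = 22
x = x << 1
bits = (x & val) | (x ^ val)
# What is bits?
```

Trace:
`x = 19` → x = 19
`val = 22` → val = 22
`x = x << 1` → x = 38
`bits = (x & val) | (x ^ val)` → bits = 54
So bits = 54

Answer: 54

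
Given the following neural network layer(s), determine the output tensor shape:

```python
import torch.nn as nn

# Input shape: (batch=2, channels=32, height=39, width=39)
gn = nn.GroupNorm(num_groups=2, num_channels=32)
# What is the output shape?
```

Input: (2, 32, 39, 39) -> Output: (2, 32, 39, 39)

Answer: (2, 32, 39, 39)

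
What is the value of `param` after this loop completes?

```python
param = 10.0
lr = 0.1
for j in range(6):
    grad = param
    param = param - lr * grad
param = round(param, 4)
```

Gradient descent: w = 10.0 * (1 - 0.1)^6
`param` takes the values: 10.0 → 9.0 → 8.1 → 7.29 → 6.561 → 5.9049 → 5.31441 → 5.3144

Answer: 5.3144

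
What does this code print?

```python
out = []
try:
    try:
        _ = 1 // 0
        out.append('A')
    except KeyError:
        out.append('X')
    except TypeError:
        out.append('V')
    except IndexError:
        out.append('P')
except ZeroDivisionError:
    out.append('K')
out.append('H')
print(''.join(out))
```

Execution trace: 'K' (outer except ZeroDivisionError) → 'H' (after the try/except). Output: KH

Answer: KH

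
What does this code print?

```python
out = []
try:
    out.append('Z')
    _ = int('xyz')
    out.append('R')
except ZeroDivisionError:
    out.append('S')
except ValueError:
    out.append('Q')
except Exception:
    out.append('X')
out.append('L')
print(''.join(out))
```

Execution trace: 'Z' (try body) → 'Q' (except ValueError) → 'L' (after the try/except). Output: ZQL

Answer: ZQL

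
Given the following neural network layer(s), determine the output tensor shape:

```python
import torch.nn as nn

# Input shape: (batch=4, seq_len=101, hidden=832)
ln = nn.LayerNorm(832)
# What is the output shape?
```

Input: (4, 101, 832) -> Output: (4, 101, 832)

Answer: (4, 101, 832)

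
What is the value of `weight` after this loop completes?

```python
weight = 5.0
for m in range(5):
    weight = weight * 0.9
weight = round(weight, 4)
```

Exponential decay: 5.0 * 0.9^5
`weight` takes the values: 5.0 → 4.5 → 4.05 → 3.645 → 3.2805 → 2.95245 → 2.9525

Answer: 2.9525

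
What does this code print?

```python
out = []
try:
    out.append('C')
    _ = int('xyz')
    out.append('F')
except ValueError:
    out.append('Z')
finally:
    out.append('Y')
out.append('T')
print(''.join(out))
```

Execution trace: 'C' (try body) → 'Z' (except ValueError) → 'Y' (finally) → 'T' (after the try/except). Output: CZYT

Answer: CZYT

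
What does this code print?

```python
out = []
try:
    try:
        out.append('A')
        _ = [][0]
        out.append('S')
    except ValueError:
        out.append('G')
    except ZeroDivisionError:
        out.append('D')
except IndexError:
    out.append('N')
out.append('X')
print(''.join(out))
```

Execution trace: 'A' (try body) → 'N' (outer except IndexError) → 'X' (after the try/except). Output: ANX

Answer: ANX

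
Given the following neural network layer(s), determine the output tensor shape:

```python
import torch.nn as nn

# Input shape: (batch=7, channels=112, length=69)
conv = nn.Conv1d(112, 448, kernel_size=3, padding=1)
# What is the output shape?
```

Input: (7, 112, 69) -> Output: (7, 448, 69)

Answer: (7, 448, 69)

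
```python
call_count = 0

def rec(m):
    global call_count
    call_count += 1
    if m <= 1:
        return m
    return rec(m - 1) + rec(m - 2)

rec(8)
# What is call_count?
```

Calls(m) = 1 + Calls(m-1) + Calls(m-2); Calls(0)=Calls(1)=1. For m=8 this gives 67.

Answer: 67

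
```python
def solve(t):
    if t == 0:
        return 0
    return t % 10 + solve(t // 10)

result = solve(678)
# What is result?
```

Sum of digits of 678: 8 + 7 + 6 = 21

Answer: 21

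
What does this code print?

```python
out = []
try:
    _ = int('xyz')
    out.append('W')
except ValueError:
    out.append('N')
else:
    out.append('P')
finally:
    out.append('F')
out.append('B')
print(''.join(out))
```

Execution trace: 'N' (except ValueError) → 'F' (finally) → 'B' (after the try/except). Output: NFB

Answer: NFB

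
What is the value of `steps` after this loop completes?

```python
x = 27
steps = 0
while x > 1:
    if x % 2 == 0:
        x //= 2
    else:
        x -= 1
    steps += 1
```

Steps to reduce 27 to 1
`steps` takes the values: 0 → 1 → 2 → 3 → 4 → 5 → 6 → 7

Answer: 7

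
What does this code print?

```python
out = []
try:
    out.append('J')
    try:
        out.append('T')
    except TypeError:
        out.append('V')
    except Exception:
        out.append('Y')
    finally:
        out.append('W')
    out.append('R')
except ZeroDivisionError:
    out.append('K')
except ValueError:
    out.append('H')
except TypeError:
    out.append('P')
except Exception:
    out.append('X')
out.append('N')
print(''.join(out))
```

Execution trace: 'J' (try body) → 'T' (inner try body, no exception) → 'W' (inner finally) → 'R' (try body, no exception) → 'N' (after the try/except). Output: JTWRN

Answer: JTWRN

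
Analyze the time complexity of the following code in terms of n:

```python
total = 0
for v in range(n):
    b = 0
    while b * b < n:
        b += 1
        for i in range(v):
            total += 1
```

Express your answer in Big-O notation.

Each loop level contributes: n × √n × n. Multiplying the contributions gives O(n^2√n).

Answer: O(n^2√n)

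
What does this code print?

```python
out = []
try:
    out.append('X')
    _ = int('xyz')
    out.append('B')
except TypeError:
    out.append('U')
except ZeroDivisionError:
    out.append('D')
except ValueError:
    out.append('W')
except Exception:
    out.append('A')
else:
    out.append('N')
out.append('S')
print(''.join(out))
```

Execution trace: 'X' (try body) → 'W' (except ValueError) → 'S' (after the try/except). Output: XWS

Answer: XWS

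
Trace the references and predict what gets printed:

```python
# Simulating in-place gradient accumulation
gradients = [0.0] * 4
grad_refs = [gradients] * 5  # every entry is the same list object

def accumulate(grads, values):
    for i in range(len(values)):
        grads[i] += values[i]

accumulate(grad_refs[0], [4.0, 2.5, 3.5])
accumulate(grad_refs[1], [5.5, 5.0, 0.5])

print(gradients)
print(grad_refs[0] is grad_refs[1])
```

Key concept: gradient accumulation aliasing.
Step by step:
`gradients = [0.0] * 4` → gradients = [0.0, 0.0, 0.0, 0.0]
`grad_refs = [gradients] * 5` → grad_refs = [[0.0, 0.0, 0.0, 0.0], [0.0, 0.0, 0.0, 0.0], [0.0, 0.0, 0.0, 0.0], [0.0, 0.0, 0.0, 0.0], [0.0, 0.0, 0.0, 0.0]]
`accumulate(grad_refs[0], [4.0, 2.5, 3.5])` → gradients = [4.0, 2.5, 3.5, 0.0]; grad_refs = [[4.0, 2.5, 3.5, 0.0], [4.0, 2.5, 3.5, 0.0], [4.0, 2.5, 3.5, 0.0], [4.0, 2.5, 3.5, 0.0], [4.0, 2.5, 3.5, 0.0]]
`accumulate(grad_refs[1], [5.5, 5.0, 0.5])` → gradients = [9.5, 7.5, 4.0, 0.0]; grad_refs = [[9.5, 7.5, 4.0, 0.0], [9.5, 7.5, 4.0, 0.0], [9.5, 7.5, 4.0, 0.0], [9.5, 7.5, 4.0, 0.0], [9.5, 7.5, 4.0, 0.0]]
`print(gradients)` → prints [9.5, 7.5, 4.0, 0.0]
`print(grad_refs[0] is grad_refs[1])` → prints True

Answer:
[9.5, 7.5, 4.0, 0.0]
True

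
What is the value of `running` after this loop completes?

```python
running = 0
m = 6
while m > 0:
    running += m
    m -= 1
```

Sum 6 down to 1
`running` takes the values: 0 → 6 → 11 → 15 → 18 → 20 → 21

Answer: 21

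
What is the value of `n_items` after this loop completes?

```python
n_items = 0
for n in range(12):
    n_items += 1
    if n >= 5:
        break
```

Loop breaks when n reaches 5, n_items is 6
`n_items` takes the values: 0 → 1 → 2 → 3 → 4 → 5 → 6

Answer: 6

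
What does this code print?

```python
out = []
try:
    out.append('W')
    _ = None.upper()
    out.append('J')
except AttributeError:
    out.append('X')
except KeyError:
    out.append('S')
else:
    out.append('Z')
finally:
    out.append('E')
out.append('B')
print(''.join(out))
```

Execution trace: 'W' (try body) → 'X' (except AttributeError) → 'E' (finally) → 'B' (after the try/except). Output: WXEB

Answer: WXEB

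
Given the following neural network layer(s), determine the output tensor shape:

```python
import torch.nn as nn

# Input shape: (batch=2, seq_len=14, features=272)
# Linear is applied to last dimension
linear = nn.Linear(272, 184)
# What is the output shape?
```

Input: (2, 14, 272) -> Output: (2, 14, 184)

Answer: (2, 14, 184)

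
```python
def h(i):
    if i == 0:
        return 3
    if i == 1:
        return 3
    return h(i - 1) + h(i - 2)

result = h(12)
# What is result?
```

Build up from base cases: h(0)=3, h(1)=3, h(2)=6, h(3)=9, h(4)=15, h(5)=24, h(6)=39, ..., h(12)=699

Answer: 699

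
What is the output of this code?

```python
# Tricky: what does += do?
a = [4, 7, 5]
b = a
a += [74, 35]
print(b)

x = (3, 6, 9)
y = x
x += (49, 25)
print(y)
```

Key concept: += behavior differs for mutable vs immutable.
Step by step:
`a = [4, 7, 5]` → a = [4, 7, 5]
`b = a` → b = [4, 7, 5] (same object as a)
`a += [74, 35]` → a = [4, 7, 5, 74, 35] (same object as b); b = [4, 7, 5, 74, 35] (same object as a)
`print(b)` → prints [4, 7, 5, 74, 35]
`x = (3, 6, 9)` → x = (3, 6, 9)
`y = x` → y = (3, 6, 9)
`x += (49, 25)` → x = (3, 6, 9, 49, 25)
`print(y)` → prints (3, 6, 9)

Answer:
[4, 7, 5, 74, 35]
(3, 6, 9)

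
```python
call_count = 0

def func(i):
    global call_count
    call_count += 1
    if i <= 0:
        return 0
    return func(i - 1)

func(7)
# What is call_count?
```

Linear recursion stepping by 1: 8 calls from i=7 down to ≤0.

Answer: 8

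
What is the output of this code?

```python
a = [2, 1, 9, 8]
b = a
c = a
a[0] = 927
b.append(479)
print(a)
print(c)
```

Key concept: multiple aliases.
Step by step:
`a = [2, 1, 9, 8]` → a = [2, 1, 9, 8]
`b = a` → b = [2, 1, 9, 8] (same object as a)
`c = a` → c = [2, 1, 9, 8] (same object as a, b)
`a[0] = 927` → a = [927, 1, 9, 8] (same object as b, c); b = [927, 1, 9, 8] (same object as a, c); c = [927, 1, 9, 8] (same object as a, b)
`b.append(479)` → a = [927, 1, 9, 8, 479] (same object as b, c); b = [927, 1, 9, 8, 479] (same object as a, c); c = [927, 1, 9, 8, 479] (same object as a, b)
`print(a)` → prints [927, 1, 9, 8, 479]
`print(c)` → prints [927, 1, 9, 8, 479]

Answer:
[927, 1, 9, 8, 479]
[927, 1, 9, 8, 479]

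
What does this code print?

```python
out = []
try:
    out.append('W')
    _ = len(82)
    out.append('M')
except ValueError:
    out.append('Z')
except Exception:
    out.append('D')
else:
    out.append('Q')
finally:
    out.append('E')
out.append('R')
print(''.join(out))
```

Execution trace: 'W' (try body) → 'D' (except Exception) → 'E' (finally) → 'R' (after the try/except). Output: WDER

Answer: WDER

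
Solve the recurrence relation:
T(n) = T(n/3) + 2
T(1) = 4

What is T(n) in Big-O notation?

Each step divides n by 3 and adds 2. After log_3(n) steps we reach T(1)=4. So T(n) = 2·log_3(n) + 4 = O(log n).

Answer: O(log n)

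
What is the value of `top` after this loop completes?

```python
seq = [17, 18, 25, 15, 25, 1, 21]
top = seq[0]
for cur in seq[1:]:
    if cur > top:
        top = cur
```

Maximum of [17, 18, 25, 15, 25, 1, 21]
`top` takes the values: 17 → 18 → 25

Answer: 25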